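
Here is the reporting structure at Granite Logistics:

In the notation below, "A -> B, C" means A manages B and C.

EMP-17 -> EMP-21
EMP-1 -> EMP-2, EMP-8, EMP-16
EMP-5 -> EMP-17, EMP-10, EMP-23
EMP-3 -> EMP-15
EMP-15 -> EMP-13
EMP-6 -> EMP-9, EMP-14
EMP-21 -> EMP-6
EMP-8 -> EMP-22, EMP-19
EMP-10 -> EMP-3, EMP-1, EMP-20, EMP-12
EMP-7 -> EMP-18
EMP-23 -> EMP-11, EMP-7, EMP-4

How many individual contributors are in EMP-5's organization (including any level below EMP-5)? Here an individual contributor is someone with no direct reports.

The people in EMP-5's organization with no one reporting to them are EMP-4, EMP-18, EMP-11, EMP-12, EMP-20, EMP-16, EMP-19, EMP-22, EMP-2, EMP-13, EMP-14, EMP-9. That is 12.

12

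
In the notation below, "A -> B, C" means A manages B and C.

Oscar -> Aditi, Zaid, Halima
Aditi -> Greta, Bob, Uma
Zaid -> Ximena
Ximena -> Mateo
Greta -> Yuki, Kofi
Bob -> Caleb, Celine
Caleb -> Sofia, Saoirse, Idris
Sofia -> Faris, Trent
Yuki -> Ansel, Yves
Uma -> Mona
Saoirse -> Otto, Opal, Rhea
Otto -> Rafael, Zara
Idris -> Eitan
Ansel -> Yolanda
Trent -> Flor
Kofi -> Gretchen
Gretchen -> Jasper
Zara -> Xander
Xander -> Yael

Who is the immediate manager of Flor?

Trent

Flor reports directly to Trent.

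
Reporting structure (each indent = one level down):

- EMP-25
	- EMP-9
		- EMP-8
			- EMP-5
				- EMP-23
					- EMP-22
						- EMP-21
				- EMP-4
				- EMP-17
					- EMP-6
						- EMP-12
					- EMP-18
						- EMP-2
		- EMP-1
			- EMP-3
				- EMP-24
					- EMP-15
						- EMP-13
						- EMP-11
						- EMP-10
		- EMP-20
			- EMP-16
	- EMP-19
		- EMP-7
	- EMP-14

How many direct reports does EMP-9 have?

EMP-9 directly manages EMP-8, EMP-1, EMP-20. That is 3 direct reports.

3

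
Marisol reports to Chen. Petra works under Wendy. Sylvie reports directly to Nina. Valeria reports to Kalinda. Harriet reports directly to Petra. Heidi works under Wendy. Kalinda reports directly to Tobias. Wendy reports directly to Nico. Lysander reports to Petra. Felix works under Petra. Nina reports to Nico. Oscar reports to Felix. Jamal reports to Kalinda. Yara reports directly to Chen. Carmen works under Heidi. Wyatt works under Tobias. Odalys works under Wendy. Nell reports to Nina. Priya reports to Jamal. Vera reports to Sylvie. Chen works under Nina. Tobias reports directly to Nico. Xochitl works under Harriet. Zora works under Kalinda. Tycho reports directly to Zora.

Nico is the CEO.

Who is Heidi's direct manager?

Wendy

Heidi reports directly to Wendy.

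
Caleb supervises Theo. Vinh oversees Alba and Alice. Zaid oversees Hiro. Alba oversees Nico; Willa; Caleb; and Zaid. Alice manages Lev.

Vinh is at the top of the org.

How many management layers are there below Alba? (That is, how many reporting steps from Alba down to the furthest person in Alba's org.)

The longest chain under Alba runs Alba → Caleb → Theo, which is 2 levels below Alba.

2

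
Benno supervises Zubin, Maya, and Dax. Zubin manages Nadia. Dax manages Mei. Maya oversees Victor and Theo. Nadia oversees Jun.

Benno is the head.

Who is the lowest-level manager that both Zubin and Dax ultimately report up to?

Zubin's chain of managers is Benno. Dax's chain of managers is Benno. The first manager that appears in both chains is Benno.

Benno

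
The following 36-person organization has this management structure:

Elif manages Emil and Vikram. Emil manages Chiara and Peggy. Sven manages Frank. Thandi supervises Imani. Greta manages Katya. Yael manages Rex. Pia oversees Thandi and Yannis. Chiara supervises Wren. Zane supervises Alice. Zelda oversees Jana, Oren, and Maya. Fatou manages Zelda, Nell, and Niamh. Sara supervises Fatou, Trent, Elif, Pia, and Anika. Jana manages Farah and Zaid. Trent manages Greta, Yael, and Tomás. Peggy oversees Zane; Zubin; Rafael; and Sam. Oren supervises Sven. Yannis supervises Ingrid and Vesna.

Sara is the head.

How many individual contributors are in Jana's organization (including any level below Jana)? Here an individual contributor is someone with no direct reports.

2

The people in Jana's organization with no one reporting to them are Zaid, Farah. That is 2.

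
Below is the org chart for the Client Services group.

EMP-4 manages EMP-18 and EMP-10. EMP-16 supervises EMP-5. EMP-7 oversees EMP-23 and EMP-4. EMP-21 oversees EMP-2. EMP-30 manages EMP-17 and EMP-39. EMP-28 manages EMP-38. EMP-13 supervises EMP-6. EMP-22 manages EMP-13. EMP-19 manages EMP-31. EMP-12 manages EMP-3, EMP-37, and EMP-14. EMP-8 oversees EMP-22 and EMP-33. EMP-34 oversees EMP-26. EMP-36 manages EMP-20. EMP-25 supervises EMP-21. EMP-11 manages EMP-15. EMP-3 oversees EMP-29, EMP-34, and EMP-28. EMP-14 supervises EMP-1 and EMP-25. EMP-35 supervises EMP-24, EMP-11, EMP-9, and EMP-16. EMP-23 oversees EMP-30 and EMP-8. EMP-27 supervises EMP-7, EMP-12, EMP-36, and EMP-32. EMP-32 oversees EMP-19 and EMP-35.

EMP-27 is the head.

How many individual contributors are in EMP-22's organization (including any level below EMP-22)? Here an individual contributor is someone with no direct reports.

The only person in EMP-22's organization with no one reporting to them is EMP-6. That is 1.

1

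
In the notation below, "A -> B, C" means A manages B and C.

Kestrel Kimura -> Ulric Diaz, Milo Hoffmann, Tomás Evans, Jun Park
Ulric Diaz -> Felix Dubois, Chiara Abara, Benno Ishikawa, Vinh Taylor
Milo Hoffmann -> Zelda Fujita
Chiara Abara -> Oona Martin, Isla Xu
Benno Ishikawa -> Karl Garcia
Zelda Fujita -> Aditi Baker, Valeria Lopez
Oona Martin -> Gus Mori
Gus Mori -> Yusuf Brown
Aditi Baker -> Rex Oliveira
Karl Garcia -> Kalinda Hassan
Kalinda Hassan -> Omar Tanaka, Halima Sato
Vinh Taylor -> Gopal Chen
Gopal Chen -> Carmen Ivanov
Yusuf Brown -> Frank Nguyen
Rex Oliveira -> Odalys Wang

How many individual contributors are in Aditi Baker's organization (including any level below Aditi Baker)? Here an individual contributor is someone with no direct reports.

The only person in Aditi Baker's organization with no one reporting to them is Odalys Wang. That is 1.

1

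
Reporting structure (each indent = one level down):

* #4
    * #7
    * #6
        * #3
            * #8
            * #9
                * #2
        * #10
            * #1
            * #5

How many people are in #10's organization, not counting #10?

2

#10 directly manages #1, #5. #1 has no reports. #5 has no reports. So #10's organization is 2 direct reports plus everyone under them: 1 + 1 = 2.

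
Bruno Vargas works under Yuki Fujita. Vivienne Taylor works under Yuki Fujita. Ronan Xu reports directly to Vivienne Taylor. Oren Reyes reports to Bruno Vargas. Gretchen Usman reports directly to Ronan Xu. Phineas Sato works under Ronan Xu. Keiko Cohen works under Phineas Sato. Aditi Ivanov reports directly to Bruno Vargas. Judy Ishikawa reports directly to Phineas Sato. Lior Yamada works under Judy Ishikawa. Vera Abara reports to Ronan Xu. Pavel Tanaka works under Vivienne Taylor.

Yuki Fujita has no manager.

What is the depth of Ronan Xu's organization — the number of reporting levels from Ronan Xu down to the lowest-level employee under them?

The longest chain under Ronan Xu runs Ronan Xu → Phineas Sato → Judy Ishikawa → Lior Yamada, which is 3 levels below Ronan Xu.

3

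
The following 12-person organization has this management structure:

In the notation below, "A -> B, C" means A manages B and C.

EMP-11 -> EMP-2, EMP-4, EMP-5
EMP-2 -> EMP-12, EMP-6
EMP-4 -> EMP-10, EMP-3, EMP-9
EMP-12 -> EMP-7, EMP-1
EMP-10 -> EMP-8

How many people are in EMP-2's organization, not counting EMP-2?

4

EMP-2 directly manages EMP-12, EMP-6. Under EMP-12: EMP-1, EMP-7 (2). EMP-6 has no reports. So EMP-2's organization is 2 direct reports plus everyone under them: 3 + 1 = 4.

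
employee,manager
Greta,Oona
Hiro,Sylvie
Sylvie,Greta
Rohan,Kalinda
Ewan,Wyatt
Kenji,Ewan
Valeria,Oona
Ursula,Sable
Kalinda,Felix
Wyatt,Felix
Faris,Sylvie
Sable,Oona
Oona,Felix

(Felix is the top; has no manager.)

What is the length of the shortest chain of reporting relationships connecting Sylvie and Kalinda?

Sylvie is 3 levels below Felix, and Kalinda is 1 level below Felix (their lowest common manager). The shortest path runs up from Sylvie to Felix and back down to Kalinda: 3 + 1 = 4 links.

4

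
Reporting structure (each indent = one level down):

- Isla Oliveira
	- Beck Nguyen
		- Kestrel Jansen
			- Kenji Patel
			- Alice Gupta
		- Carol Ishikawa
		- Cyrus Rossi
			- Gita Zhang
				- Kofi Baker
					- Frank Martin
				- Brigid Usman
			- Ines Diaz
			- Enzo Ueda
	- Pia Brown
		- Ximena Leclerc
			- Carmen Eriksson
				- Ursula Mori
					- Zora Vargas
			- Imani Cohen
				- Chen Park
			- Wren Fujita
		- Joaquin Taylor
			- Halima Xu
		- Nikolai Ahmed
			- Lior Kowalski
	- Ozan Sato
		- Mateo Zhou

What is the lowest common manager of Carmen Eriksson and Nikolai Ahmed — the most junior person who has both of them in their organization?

Pia Brown

Carmen Eriksson's chain of managers is Ximena Leclerc, Pia Brown, Isla Oliveira. Nikolai Ahmed's chain of managers is Pia Brown, Isla Oliveira. The first manager that appears in both chains is Pia Brown.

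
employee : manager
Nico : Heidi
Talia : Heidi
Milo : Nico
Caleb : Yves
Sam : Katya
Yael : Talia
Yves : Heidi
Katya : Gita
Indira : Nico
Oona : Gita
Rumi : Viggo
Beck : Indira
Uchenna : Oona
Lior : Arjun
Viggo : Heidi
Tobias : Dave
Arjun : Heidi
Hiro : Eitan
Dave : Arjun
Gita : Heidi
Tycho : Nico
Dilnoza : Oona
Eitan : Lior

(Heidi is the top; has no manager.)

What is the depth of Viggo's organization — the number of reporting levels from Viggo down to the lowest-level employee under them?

1

The longest chain under Viggo runs Viggo → Rumi, which is 1 level below Viggo.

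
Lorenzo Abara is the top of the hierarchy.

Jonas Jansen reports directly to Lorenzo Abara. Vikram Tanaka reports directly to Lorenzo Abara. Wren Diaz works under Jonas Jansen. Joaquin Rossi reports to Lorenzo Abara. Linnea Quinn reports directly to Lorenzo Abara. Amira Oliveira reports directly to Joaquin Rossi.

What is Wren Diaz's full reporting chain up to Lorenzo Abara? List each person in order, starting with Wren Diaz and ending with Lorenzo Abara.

Wren Diaz reports to Jonas Jansen. Jonas Jansen reports to Lorenzo Abara. Lorenzo Abara is at the top.

Wren Diaz -> Jonas Jansen -> Lorenzo Abara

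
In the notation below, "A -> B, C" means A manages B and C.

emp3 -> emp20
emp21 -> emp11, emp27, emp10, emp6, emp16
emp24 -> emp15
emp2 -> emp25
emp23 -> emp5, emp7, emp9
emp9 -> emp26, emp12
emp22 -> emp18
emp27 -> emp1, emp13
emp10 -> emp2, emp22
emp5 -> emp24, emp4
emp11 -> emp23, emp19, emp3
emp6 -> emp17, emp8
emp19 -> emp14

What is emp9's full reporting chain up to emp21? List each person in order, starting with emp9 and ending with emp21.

emp9 -> emp23 -> emp11 -> emp21

emp9 reports to emp23. emp23 reports to emp11. emp11 reports to emp21. emp21 is at the top.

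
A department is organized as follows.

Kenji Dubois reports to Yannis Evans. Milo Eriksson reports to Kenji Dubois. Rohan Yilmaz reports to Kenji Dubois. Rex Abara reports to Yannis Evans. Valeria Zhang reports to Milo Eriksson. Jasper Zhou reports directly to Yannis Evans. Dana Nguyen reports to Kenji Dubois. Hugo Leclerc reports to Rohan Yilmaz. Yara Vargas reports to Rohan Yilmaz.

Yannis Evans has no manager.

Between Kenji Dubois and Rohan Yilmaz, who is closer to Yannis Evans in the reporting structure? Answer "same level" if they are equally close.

Kenji Dubois

Kenji Dubois is 1 level below Yannis Evans; Rohan Yilmaz is 2. Kenji Dubois is higher.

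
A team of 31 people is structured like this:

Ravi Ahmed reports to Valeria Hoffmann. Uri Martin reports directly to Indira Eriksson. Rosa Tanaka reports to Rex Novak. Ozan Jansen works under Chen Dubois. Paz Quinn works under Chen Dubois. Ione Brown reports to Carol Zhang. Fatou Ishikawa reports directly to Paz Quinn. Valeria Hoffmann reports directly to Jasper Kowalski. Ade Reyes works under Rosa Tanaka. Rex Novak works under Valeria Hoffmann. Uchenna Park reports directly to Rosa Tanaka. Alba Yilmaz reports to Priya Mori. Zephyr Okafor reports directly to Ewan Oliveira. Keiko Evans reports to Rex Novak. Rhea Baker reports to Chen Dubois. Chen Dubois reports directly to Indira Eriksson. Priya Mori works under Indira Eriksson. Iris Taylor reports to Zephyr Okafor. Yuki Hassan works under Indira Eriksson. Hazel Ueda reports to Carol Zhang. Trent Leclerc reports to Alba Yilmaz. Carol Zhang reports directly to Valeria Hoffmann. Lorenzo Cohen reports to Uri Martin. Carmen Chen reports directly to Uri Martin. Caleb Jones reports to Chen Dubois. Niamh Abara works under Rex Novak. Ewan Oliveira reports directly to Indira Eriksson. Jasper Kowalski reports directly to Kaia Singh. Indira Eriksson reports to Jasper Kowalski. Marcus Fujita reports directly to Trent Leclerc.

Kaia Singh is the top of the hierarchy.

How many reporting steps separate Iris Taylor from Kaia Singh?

Chain from Iris Taylor up to Kaia Singh: Iris Taylor → Zephyr Okafor → Ewan Oliveira → Indira Eriksson → Jasper Kowalski → Kaia Singh. That is 5 steps up, so Iris Taylor is 5 levels below Kaia Singh.

5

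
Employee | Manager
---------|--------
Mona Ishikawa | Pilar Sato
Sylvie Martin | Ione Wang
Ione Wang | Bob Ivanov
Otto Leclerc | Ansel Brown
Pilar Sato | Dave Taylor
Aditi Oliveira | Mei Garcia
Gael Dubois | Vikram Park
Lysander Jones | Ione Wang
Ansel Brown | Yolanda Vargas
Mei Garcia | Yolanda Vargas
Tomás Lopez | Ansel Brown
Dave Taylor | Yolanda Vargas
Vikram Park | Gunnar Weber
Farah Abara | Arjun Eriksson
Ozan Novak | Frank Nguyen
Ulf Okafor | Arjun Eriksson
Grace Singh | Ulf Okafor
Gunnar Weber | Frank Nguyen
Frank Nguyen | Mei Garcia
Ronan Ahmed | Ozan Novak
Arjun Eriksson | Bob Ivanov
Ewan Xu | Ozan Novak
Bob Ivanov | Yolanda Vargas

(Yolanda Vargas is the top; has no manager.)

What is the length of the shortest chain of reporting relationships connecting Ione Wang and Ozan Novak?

Ione Wang is 2 levels below Yolanda Vargas, and Ozan Novak is 3 levels below Yolanda Vargas (their lowest common manager). The shortest path runs up from Ione Wang to Yolanda Vargas and back down to Ozan Novak: 2 + 3 = 5 links.

5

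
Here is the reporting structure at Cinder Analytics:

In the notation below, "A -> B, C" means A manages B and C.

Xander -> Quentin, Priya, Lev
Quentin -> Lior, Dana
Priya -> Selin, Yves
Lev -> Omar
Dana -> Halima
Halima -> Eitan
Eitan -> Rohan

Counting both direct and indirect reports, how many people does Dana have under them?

Dana directly manages Halima. Under Halima: Eitan, Rohan (2). That's 3 in total.

3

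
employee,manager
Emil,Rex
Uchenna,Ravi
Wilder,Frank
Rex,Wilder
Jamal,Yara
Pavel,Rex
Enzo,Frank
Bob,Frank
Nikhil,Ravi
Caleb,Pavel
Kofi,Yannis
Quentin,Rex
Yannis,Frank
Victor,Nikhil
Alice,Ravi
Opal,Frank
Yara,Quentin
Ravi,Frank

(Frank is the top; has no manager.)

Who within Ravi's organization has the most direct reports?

Direct-report counts within Ravi's organization: Ravi has 3; Nikhil has 1. The largest is 3, held by Ravi.

Ravi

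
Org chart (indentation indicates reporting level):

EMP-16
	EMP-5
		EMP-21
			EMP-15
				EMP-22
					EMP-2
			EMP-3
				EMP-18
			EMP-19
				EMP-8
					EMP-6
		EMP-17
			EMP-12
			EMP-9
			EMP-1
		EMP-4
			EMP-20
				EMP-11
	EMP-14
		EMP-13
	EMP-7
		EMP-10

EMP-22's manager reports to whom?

EMP-21

EMP-22 reports to EMP-15, and EMP-15 reports to EMP-21. So EMP-22's skip-level manager is EMP-21.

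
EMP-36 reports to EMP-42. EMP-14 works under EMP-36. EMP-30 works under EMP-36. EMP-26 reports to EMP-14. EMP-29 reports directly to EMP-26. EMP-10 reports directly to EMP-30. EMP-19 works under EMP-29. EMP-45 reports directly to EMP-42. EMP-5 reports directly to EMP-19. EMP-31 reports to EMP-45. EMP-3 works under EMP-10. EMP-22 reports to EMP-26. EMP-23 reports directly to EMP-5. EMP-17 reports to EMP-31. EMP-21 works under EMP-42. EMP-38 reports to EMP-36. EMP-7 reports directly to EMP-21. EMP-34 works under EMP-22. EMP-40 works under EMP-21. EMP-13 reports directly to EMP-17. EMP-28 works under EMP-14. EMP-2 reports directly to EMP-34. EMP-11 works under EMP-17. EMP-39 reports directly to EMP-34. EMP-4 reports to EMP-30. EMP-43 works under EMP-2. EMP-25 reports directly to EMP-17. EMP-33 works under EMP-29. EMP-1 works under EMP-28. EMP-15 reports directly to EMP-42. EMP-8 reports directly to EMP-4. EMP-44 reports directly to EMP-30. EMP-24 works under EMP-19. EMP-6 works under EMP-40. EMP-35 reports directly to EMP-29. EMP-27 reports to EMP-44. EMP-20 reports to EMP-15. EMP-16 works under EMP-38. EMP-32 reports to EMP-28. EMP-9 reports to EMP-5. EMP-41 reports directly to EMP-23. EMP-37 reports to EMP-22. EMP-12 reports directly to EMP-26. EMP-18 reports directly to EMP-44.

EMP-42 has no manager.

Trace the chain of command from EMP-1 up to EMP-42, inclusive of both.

EMP-1 -> EMP-28 -> EMP-14 -> EMP-36 -> EMP-42

EMP-1 reports to EMP-28. EMP-28 reports to EMP-14. EMP-14 reports to EMP-36. EMP-36 reports to EMP-42. EMP-42 is at the top.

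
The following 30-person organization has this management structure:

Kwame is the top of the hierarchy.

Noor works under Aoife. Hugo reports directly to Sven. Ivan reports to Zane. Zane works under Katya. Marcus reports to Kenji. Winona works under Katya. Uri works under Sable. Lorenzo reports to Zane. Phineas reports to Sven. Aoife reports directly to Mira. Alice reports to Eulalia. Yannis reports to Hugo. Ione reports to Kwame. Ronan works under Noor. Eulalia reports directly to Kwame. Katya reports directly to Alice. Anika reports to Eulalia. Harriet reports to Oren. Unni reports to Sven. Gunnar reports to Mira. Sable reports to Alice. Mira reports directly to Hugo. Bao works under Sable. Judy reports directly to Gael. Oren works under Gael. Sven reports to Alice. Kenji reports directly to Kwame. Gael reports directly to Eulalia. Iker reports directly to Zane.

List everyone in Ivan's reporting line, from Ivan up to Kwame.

Ivan reports to Zane. Zane reports to Katya. Katya reports to Alice. Alice reports to Eulalia. Eulalia reports to Kwame. Kwame is at the top.

Ivan -> Zane -> Katya -> Alice -> Eulalia -> Kwame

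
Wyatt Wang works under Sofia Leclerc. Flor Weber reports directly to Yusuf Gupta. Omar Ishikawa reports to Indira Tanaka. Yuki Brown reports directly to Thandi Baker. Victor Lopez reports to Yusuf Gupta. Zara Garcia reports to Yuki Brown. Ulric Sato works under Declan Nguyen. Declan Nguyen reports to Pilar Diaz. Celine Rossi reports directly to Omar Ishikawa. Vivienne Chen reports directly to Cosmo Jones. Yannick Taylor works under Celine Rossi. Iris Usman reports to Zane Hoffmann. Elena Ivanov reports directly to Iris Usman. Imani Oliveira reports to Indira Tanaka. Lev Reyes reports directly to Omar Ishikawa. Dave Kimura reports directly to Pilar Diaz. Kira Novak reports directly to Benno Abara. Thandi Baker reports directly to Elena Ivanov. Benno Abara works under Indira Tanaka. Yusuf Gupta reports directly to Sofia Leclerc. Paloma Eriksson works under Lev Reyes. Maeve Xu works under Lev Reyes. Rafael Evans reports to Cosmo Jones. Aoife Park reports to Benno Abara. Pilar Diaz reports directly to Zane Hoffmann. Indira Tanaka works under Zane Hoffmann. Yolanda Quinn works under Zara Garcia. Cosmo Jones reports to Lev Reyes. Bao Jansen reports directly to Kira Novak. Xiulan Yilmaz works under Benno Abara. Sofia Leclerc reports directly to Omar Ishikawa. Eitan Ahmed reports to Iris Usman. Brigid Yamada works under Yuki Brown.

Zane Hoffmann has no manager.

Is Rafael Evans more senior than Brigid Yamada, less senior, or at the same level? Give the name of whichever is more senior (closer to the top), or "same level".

Both Rafael Evans and Brigid Yamada are 5 levels below Zane Hoffmann.

same level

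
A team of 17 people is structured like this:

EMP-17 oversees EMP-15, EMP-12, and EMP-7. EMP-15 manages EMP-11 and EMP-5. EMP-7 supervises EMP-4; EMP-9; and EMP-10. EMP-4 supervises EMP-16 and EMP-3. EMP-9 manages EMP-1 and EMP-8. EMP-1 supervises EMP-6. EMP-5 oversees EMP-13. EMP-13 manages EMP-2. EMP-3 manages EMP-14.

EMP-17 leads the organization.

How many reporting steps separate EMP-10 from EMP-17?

2

Chain from EMP-10 up to EMP-17: EMP-10 → EMP-7 → EMP-17. That is 2 steps up, so EMP-10 is 2 levels below EMP-17.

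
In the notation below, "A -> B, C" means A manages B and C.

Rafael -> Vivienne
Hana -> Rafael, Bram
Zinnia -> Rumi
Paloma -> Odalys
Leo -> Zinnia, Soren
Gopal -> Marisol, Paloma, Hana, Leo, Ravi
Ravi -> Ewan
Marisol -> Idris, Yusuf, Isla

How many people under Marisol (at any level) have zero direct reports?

3

The people in Marisol's organization with no one reporting to them are Isla, Yusuf, Idris. That is 3.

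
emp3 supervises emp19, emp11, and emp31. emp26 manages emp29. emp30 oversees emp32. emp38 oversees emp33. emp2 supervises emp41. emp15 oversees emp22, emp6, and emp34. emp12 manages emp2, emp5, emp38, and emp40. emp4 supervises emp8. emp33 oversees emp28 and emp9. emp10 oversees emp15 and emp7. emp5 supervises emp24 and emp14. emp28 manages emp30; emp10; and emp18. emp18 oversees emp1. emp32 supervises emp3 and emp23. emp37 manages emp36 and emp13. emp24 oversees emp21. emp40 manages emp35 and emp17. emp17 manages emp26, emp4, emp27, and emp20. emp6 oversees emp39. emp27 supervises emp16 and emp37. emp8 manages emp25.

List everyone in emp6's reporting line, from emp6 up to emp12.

emp6 -> emp15 -> emp10 -> emp28 -> emp33 -> emp38 -> emp12

emp6 reports to emp15. emp15 reports to emp10. emp10 reports to emp28. emp28 reports to emp33. emp33 reports to emp38. emp38 reports to emp12. emp12 is at the top.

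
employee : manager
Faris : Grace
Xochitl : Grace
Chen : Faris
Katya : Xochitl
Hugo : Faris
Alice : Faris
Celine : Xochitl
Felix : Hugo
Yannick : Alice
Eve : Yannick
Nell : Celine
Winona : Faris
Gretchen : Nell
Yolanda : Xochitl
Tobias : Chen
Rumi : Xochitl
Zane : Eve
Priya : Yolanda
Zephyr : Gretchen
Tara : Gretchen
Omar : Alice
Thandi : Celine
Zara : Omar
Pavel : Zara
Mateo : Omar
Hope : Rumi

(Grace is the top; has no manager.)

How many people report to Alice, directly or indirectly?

Alice directly manages Yannick, Omar. Under Yannick: Eve, Zane (2). Under Omar: Mateo, Zara, Pavel (3). So Alice's organization is 2 direct reports plus everyone under them: 3 + 4 = 7.

7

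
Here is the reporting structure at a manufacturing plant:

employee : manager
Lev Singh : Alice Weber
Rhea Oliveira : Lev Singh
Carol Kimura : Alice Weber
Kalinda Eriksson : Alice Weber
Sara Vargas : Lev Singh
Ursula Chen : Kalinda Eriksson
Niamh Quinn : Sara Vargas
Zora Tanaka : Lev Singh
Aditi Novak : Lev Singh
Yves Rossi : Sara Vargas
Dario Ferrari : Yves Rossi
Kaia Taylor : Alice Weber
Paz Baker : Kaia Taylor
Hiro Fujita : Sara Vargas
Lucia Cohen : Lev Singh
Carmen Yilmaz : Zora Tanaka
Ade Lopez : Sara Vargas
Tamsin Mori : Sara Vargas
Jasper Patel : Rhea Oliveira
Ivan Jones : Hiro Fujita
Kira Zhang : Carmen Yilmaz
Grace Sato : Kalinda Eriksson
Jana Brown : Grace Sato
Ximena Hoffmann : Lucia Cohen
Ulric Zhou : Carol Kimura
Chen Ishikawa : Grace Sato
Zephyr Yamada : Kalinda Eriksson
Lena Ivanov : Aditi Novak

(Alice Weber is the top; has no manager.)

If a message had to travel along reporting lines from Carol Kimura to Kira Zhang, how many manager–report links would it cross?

5

Carol Kimura is 1 level below Alice Weber, and Kira Zhang is 4 levels below Alice Weber (their lowest common manager). The shortest path runs up from Carol Kimura to Alice Weber and back down to Kira Zhang: 1 + 4 = 5 links.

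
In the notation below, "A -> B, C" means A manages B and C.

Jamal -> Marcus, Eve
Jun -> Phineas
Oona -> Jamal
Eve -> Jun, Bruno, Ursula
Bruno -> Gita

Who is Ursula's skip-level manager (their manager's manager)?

Ursula reports to Eve, and Eve reports to Jamal. So Ursula's skip-level manager is Jamal.

Jamal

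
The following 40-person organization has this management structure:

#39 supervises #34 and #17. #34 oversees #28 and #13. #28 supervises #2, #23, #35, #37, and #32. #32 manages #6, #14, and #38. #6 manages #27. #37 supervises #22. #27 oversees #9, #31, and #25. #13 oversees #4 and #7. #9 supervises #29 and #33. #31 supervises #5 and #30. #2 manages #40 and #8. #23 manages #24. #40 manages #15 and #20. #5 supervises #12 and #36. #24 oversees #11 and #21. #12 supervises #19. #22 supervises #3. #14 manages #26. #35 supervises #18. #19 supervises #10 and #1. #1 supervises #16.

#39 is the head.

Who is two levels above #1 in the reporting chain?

#12

#1 reports to #19, and #19 reports to #12. So #1's skip-level manager is #12.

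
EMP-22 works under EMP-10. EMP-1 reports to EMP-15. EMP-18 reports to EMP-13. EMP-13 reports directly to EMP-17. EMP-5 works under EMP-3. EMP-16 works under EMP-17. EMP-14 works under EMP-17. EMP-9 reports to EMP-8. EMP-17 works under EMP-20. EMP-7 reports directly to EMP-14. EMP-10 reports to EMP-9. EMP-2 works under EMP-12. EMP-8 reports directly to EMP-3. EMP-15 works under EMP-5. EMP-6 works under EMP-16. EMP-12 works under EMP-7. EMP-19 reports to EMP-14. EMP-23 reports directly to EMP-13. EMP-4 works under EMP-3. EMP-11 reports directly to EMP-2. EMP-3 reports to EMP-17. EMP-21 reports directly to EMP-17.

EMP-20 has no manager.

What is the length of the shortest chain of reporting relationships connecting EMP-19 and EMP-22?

7

EMP-19 is 2 levels below EMP-17, and EMP-22 is 5 levels below EMP-17 (their lowest common manager). The shortest path runs up from EMP-19 to EMP-17 and back down to EMP-22: 2 + 5 = 7 links.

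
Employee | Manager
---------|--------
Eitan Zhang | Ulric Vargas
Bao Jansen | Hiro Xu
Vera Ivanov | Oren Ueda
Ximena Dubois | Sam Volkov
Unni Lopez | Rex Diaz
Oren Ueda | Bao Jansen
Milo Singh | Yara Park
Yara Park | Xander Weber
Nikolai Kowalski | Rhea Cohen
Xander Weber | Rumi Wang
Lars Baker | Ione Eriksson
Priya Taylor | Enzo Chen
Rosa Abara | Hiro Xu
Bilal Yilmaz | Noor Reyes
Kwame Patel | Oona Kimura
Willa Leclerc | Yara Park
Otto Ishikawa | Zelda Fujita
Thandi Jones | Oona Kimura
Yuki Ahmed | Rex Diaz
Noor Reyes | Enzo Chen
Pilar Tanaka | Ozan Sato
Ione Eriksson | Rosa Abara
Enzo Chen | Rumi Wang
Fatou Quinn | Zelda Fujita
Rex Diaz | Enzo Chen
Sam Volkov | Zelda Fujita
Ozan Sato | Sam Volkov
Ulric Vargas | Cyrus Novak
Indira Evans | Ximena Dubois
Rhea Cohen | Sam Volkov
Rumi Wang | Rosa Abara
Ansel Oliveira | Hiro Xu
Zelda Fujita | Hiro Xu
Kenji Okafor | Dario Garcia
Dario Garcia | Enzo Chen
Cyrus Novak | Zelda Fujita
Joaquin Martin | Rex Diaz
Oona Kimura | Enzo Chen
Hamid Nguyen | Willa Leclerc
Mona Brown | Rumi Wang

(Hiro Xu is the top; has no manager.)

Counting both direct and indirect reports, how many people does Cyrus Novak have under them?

2

Cyrus Novak directly manages Ulric Vargas. Under Ulric Vargas: Eitan Zhang (1). That's 2 in total.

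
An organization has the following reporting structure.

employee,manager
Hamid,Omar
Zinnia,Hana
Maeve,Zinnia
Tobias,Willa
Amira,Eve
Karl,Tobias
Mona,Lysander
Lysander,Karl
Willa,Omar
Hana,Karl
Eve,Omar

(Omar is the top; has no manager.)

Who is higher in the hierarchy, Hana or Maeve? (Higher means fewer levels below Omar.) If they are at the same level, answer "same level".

Hana is 4 levels below Omar; Maeve is 6. Hana is higher.

Hana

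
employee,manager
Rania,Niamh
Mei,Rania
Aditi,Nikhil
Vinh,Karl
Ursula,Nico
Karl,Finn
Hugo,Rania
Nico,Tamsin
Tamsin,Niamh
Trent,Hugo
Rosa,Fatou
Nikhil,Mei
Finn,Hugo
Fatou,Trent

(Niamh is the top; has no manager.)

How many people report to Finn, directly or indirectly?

2

Finn directly manages Karl. Under Karl: Vinh (1). That's 2 in total.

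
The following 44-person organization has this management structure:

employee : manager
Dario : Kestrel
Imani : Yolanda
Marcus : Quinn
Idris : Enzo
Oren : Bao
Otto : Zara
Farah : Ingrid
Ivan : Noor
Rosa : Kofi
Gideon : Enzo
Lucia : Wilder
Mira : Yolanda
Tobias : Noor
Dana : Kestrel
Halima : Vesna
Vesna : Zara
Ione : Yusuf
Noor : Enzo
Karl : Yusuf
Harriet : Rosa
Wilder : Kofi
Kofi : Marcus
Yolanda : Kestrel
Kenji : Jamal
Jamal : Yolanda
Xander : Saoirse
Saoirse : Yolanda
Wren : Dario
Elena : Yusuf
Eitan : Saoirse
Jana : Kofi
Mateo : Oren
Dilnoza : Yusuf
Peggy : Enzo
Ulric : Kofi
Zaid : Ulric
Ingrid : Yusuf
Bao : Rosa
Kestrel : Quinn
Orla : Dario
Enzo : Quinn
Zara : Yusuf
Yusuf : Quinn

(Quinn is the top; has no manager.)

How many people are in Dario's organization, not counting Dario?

2

Dario directly manages Wren, Orla. Wren has no reports. Orla has no reports. So Dario's organization is 2 direct reports plus everyone under them: 1 + 1 = 2.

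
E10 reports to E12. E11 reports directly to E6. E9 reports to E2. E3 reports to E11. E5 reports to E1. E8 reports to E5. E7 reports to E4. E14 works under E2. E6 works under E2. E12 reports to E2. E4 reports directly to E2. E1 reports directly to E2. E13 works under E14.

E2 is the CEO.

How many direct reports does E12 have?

E12 directly manages E10. That is 1 direct report.

1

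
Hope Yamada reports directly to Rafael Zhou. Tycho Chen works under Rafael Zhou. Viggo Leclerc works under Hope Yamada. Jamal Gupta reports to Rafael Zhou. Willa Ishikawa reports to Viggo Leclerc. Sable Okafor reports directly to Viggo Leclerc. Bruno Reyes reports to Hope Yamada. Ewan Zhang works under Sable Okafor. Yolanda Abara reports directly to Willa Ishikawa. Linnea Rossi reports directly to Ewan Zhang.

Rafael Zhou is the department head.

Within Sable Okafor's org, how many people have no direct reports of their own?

1

The only person in Sable Okafor's organization with no one reporting to them is Linnea Rossi. That is 1.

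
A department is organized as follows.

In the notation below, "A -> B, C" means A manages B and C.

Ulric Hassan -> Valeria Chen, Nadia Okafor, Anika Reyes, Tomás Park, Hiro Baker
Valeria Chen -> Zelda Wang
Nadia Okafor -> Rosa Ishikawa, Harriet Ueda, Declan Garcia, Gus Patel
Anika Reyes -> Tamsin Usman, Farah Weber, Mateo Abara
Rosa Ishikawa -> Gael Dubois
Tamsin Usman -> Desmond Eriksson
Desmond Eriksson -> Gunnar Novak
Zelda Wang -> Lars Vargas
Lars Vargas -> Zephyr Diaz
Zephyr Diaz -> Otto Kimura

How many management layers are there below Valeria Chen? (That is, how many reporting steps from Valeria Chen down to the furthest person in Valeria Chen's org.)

The longest chain under Valeria Chen runs Valeria Chen → Zelda Wang → Lars Vargas → Zephyr Diaz → Otto Kimura, which is 4 levels below Valeria Chen.

4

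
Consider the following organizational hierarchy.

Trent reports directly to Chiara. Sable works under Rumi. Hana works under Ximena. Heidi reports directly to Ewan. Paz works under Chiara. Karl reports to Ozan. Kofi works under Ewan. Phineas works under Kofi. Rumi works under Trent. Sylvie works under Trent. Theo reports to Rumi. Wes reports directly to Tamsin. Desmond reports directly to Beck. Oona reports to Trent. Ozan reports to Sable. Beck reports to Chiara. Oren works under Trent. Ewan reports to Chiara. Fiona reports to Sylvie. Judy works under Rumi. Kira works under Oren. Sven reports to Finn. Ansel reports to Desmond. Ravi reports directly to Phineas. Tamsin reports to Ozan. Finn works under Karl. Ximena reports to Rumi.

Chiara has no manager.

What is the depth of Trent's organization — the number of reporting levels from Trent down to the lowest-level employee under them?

6

The longest chain under Trent runs Trent → Rumi → Sable → Ozan → Karl → Finn → Sven, which is 6 levels below Trent.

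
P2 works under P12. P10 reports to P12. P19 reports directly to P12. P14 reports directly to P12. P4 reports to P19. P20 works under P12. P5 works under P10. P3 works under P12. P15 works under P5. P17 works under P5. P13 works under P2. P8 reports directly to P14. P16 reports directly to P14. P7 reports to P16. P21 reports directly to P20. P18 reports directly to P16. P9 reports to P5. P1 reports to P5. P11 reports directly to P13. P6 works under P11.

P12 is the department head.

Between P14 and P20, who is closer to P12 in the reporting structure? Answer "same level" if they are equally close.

same level

Both P14 and P20 are 1 level below P12.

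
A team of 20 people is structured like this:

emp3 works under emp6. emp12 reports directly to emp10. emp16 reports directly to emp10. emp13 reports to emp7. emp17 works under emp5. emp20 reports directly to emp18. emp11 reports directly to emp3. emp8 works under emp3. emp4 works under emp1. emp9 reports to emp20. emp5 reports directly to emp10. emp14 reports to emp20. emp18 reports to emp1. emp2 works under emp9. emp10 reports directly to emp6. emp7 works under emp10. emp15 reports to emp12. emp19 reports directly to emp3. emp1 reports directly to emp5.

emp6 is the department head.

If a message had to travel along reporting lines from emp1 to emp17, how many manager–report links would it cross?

emp1 is 1 level below emp5, and emp17 is 1 level below emp5 (their lowest common manager). The shortest path runs up from emp1 to emp5 and back down to emp17: 1 + 1 = 2 links.

2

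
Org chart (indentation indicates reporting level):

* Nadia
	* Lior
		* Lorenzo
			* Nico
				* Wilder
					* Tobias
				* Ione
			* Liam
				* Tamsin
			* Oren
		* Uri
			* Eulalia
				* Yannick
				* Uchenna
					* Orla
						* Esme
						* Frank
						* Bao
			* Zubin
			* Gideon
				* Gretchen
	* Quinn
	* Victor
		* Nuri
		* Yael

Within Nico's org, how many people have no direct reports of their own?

The people in Nico's organization with no one reporting to them are Ione, Tobias. That is 2.

2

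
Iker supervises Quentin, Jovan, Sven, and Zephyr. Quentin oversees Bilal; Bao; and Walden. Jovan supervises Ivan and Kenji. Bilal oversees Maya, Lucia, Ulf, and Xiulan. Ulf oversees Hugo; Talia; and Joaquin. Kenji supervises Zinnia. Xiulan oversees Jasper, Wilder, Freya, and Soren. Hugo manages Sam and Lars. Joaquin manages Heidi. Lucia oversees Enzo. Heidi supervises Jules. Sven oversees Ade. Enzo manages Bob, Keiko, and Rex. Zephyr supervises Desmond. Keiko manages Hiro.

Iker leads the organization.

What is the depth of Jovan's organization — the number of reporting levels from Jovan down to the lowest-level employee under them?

The longest chain under Jovan runs Jovan → Kenji → Zinnia, which is 2 levels below Jovan.

2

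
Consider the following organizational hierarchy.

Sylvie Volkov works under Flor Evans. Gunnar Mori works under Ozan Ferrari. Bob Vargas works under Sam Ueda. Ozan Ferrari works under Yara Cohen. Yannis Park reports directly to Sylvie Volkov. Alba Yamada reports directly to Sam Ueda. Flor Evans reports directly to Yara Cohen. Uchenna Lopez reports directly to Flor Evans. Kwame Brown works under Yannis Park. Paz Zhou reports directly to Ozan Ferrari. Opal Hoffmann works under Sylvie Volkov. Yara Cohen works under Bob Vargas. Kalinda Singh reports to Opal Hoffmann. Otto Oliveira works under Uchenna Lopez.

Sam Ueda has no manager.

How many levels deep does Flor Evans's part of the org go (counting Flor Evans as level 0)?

3

The longest chain under Flor Evans runs Flor Evans → Sylvie Volkov → Opal Hoffmann → Kalinda Singh, which is 3 levels below Flor Evans.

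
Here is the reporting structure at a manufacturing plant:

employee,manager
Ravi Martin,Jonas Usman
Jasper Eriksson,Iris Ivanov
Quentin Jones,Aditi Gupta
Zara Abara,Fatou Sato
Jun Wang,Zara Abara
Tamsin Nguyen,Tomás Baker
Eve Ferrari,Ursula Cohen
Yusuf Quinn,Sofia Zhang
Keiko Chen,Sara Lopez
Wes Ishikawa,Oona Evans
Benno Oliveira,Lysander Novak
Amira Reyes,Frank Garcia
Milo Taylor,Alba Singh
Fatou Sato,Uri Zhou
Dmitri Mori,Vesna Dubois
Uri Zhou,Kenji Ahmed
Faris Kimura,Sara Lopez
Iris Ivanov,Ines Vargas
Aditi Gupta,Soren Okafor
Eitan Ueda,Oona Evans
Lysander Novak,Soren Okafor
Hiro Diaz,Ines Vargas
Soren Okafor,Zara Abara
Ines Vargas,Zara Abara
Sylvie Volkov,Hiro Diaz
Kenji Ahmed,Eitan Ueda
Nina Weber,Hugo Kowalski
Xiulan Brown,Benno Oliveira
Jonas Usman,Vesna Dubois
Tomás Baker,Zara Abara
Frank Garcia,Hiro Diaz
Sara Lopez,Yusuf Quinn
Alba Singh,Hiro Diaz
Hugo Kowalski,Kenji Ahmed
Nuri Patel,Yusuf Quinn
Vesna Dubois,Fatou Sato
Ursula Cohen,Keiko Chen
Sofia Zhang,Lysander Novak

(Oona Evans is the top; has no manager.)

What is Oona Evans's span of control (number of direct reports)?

Oona Evans directly manages Eitan Ueda, Wes Ishikawa. That is 2 direct reports.

2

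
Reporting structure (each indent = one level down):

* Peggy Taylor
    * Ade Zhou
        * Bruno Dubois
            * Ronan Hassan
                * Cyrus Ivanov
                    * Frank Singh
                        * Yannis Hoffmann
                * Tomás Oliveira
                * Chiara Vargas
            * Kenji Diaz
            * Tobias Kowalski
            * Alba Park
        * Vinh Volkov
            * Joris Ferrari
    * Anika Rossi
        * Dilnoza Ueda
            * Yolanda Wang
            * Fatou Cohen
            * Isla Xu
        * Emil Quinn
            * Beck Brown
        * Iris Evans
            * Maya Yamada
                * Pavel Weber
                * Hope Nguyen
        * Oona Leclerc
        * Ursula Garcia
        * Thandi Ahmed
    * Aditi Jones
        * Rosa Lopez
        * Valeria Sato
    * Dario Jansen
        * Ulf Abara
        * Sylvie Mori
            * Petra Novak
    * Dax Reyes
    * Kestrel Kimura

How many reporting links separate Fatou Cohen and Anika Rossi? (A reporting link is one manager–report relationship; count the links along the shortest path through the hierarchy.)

2

Fatou Cohen is in Anika Rossi's organization: the chain from Fatou Cohen up to Anika Rossi is Fatou Cohen → Dilnoza Ueda → Anika Rossi, which is 2 links.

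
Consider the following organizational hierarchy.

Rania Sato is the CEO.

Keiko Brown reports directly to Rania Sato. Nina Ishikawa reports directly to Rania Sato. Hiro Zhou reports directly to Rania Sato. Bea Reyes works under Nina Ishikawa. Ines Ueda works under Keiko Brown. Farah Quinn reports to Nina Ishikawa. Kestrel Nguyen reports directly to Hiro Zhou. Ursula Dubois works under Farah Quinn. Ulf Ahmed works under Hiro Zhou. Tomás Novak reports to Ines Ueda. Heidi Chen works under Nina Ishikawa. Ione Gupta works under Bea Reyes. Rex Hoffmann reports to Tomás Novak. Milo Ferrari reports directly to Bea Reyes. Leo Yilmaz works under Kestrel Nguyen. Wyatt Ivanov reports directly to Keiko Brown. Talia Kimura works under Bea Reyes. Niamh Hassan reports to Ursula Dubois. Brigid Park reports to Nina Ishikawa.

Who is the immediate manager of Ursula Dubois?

Farah Quinn

Ursula Dubois reports directly to Farah Quinn.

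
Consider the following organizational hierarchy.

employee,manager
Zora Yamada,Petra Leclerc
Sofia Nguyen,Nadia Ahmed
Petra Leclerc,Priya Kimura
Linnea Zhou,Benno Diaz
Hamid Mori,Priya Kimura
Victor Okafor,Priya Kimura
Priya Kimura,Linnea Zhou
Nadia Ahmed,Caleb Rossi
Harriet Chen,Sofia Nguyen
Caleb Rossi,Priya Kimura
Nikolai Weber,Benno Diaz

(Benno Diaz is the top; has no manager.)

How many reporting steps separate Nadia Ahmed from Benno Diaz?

Chain from Nadia Ahmed up to Benno Diaz: Nadia Ahmed → Caleb Rossi → Priya Kimura → Linnea Zhou → Benno Diaz. That is 4 steps up, so Nadia Ahmed is 4 levels below Benno Diaz.

4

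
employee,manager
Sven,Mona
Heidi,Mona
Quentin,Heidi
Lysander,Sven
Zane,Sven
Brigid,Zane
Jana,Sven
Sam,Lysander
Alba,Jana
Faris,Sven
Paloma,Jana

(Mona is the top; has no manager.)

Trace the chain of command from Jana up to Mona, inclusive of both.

Jana reports to Sven. Sven reports to Mona. Mona is at the top.

Jana -> Sven -> Mona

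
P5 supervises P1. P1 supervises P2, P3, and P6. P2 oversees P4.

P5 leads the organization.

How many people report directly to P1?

P1 directly manages P2, P3, P6. That is 3 direct reports.

3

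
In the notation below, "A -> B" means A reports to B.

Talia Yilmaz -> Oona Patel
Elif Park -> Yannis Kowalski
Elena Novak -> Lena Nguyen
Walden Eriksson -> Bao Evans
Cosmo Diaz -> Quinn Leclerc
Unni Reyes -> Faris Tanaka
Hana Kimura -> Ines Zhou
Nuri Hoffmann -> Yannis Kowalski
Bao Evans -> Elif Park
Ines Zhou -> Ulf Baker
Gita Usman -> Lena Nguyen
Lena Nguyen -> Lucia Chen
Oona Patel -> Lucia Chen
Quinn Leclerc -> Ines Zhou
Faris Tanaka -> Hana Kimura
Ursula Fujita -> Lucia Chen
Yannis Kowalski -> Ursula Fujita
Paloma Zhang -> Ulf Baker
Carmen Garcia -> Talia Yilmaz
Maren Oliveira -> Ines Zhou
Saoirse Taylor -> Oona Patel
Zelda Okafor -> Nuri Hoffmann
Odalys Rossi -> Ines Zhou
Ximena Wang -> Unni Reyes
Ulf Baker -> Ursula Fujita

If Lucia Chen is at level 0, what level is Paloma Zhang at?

3

Chain from Paloma Zhang up to Lucia Chen: Paloma Zhang → Ulf Baker → Ursula Fujita → Lucia Chen. That is 3 steps up, so Paloma Zhang is 3 levels below Lucia Chen.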